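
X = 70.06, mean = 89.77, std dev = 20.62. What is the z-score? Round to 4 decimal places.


z = (X - mu) / sigma
X - mu = 70.06 - 89.77 = -19.71
z = -19.71 / 20.62 = -1971/2062 ≈ -0.955868

-0.9559


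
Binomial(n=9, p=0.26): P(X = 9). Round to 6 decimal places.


P = C(n,k) * p^k * (1-p)^(n-k)
C(9,9) = 1
p^k = 0.26^9 ≈ 0.000005429504
(1-p)^(n-k) = 0.74^0 = 1
P = 1 * 0.000005429504 * 1 ≈ 0.000005

0.000005


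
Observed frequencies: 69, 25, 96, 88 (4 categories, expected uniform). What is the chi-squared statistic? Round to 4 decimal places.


chi2 = sum((O-E)^2/E), E = total/4
total = 278, E = 278/4 = 69.5
(69 - 69.5)^2 / 69.5 = 0.25 / 69.5 = 1/278 ≈ 0.003597
(25 - 69.5)^2 / 69.5 = 1980.25 / 69.5 = 7921/278 ≈ 28.492806
(96 - 69.5)^2 / 69.5 = 702.25 / 69.5 = 2809/278 ≈ 10.104317
(88 - 69.5)^2 / 69.5 = 342.25 / 69.5 = 1369/278 ≈ 4.924460
chi2 = 6050/139 ≈ 43.525180

43.5252


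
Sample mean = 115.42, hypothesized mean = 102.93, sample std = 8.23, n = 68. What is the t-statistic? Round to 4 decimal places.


t = (xbar - mu0) / (s/sqrt(n))
xbar - mu0 = 115.42 - 102.93 = 12.49
sqrt(68) ≈ 8.24621125
s/sqrt(n) = 8.23 / 8.24621125 ≈ 0.99803410
t = 12.49 / 0.99803410 ≈ 12.514602

12.5146


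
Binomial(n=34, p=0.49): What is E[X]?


E[X] = n*p = 34 * 0.49 = 16.66

16.66


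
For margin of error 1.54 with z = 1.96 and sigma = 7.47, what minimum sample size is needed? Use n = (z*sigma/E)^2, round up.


z*sigma/E = 1.96 * 7.47 / 1.54 = 5229/550 ≈ 9.507273
(z*sigma/E)^2 ≈ 90.388235
round up: n = 91

91


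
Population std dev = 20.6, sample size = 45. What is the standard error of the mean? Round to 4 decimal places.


SE = sigma / sqrt(n)
sqrt(45) ≈ 6.708204
SE = 20.6 / 6.708204 ≈ 3.070867

3.0709


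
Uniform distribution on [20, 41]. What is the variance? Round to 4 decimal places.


Var = (b-a)^2 / 12
(b-a)^2 = (41 - 20)^2 = 441
Var = 441/12 = 36.75

36.7500


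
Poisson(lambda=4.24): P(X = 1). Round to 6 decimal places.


P = e^(-lam) * lam^k / k!
e^(-4.24) ≈ 0.01440759
lam^k = 4.24^1 = 4.24
k! = 1! = 1
P = 0.01440759 * 4.24 / 1 ≈ 0.061088

0.061088


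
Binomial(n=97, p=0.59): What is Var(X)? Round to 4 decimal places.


Var = n*p*(1-p) = 97 * 0.59 * 0.41 = 23.4643

23.4643


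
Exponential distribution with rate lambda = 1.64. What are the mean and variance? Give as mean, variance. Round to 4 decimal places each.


mean = 1/lam, var = 1/lam^2
mean = 1 / 1.64 = 25/41 ≈ 0.609756
lam^2 = 1.64^2 = 2.6896
var = 1 / 2.6896 = 625/1681 ≈ 0.371802

0.6098, 0.3718


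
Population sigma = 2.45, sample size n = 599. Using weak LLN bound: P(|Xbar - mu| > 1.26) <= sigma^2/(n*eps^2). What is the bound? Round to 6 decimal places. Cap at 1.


bound = min(1, sigma^2/(n*eps^2))
sigma^2 = 2.45^2 = 6.0025
n*eps^2 = 599 * 1.26^2 = 599 * 1.5876 = 950.9724
sigma^2/(n*eps^2) = 6.0025 / 950.9724 ≈ 0.00631196

0.006312


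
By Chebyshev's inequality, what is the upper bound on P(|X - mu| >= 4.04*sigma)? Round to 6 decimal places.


P <= 1/k^2
k^2 = 4.04^2 = 16.3216
1/k^2 = 1 / 16.3216 ≈ 0.06126850

0.061269


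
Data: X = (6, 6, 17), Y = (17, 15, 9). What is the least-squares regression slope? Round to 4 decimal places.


b = sum((xi-xbar)(yi-ybar)) / sum((xi-xbar)^2)
n = 3, xbar = 29/3 ≈ 9.666667, ybar = 41/3 ≈ 13.666667
Sxy = sum((xi-xbar)(yi-ybar)) = -154/3 ≈ -51.333333
Sxx = sum((xi-xbar)^2) = 242/3 ≈ 80.666667
b = Sxy / Sxx = -7/11 ≈ -0.636364

-0.6364


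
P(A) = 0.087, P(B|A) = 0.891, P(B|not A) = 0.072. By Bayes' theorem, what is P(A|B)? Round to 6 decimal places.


P(A|B) = P(B|A)*P(A) / P(B), P(B) = P(B|A)*P(A) + P(B|not A)*P(not A)
P(B|A)*P(A) = 0.891 * 0.087 = 0.077517
P(B|not A)*P(not A) = 0.072 * 0.913 = 0.065736
P(B) = 0.077517 + 0.065736 = 0.143253
P(A|B) = 0.077517 / 0.143253 = 783/1447 ≈ 0.54111956

0.541120


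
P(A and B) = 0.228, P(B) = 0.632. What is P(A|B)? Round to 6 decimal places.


P(A|B) = P(A and B) / P(B) = 0.228 / 0.632 = 57/158 ≈ 0.36075949

0.360759


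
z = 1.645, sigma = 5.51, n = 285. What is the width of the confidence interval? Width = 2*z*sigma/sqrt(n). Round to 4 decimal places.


width = 2*z*sigma/sqrt(n)
2*z*sigma = 2 * 1.645 * 5.51 = 18.1279
sqrt(285) ≈ 16.881943
width = 18.1279 / 16.881943 ≈ 1.073804

1.0738


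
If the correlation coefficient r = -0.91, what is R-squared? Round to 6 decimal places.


R^2 = r^2 = (-0.91)^2 = 0.8281

0.828100


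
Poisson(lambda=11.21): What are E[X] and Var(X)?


E[X] = Var(X) = lambda = 11.21

11.21, 11.21


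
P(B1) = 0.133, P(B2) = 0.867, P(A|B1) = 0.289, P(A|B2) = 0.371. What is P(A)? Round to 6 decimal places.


P(A) = P(A|B1)*P(B1) + P(A|B2)*P(B2)
P(A|B1)*P(B1) = 0.289 * 0.133 = 0.038437
P(A|B2)*P(B2) = 0.371 * 0.867 = 0.321657
P(A) = 0.038437 + 0.321657 = 0.360094

0.360094


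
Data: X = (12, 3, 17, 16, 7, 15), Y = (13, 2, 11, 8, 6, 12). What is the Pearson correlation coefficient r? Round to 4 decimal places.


r = sum((xi-xbar)(yi-ybar)) / sqrt(sum((xi-xbar)^2) * sum((yi-ybar)^2))
n = 6, xbar = 70/6 = 35/3 ≈ 11.666667, ybar = 52/6 = 26/3 ≈ 8.666667
Sxy = sum((xi-xbar)(yi-ybar)) = 277/3 ≈ 92.333333
Sxx = sum((xi-xbar)^2) = 466/3 ≈ 155.333333
Syy = sum((yi-ybar)^2) = 262/3 ≈ 87.333333
sqrt(Sxx*Syy) ≈ 116.472219
r = Sxy / sqrt(Sxx*Syy) = 92.333333 / 116.472219 ≈ 0.792750

0.7927


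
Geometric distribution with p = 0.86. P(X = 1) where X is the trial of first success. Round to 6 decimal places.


P = (1-p)^(k-1) * p
(1-p)^(k-1) = 0.14^0 = 1
P = 1 * 0.86 = 0.86

0.860000


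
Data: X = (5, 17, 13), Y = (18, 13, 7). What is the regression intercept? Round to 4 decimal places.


a = ybar - b*xbar, where b = sum((xi-xbar)(yi-ybar)) / sum((xi-xbar)^2)
n = 3, xbar = 35/3 ≈ 11.666667, ybar = 38/3 ≈ 12.666667
Sxy = sum((xi-xbar)(yi-ybar)) = -124/3 ≈ -41.333333
Sxx = sum((xi-xbar)^2) = 224/3 ≈ 74.666667
b = Sxy / Sxx = -31/56 ≈ -0.553571
a = 12.666667 - (-0.553571) * 11.666667 = 19.125

19.1250


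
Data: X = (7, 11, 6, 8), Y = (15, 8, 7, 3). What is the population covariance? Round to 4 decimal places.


Cov = (1/n)*sum((xi-xbar)(yi-ybar))
n = 4, xbar = 32/4 = 8, ybar = 33/4 = 8.25
sum((xi-xbar)(yi-ybar)) = -5
Cov = -5 / 4 = -1.25

-1.2500


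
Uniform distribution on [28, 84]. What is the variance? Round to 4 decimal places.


Var = (b-a)^2 / 12
(b-a)^2 = (84 - 28)^2 = 3136
Var = 3136/12 ≈ 261.333333

261.3333


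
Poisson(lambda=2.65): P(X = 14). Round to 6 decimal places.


P = e^(-lam) * lam^k / k!
e^(-2.65) ≈ 0.07065121
lam^k = 2.65^14 ≈ 842252.357213
k! = 14! = 87178291200
P = 0.07065121 * 842252.357213 / 87178291200 ≈ 0.000001

0.000001


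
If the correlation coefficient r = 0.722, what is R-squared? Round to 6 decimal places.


R^2 = r^2 = (0.722)^2 = 0.521284

0.521284


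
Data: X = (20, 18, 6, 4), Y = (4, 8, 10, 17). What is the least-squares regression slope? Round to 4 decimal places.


b = sum((xi-xbar)(yi-ybar)) / sum((xi-xbar)^2)
n = 4, xbar = 48/4 = 12, ybar = 39/4 = 9.75
Sxy = sum((xi-xbar)(yi-ybar)) = -116
Sxx = sum((xi-xbar)^2) = 200
b = Sxy / Sxx = -0.58

-0.5800


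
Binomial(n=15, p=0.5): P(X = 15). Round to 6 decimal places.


P = C(n,k) * p^k * (1-p)^(n-k)
C(15,15) = 1
p^k = 0.5^15 ≈ 0.00003051758
(1-p)^(n-k) = 0.5^0 = 1
P = 1 * 0.00003051758 * 1 ≈ 0.000031

0.000031


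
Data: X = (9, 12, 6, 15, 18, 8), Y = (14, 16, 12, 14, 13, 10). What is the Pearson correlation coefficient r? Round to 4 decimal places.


r = sum((xi-xbar)(yi-ybar)) / sqrt(sum((xi-xbar)^2) * sum((yi-ybar)^2))
n = 6, xbar = 68/6 = 34/3 ≈ 11.333333, ybar = 79/6 ≈ 13.166667
Sxy = sum((xi-xbar)(yi-ybar)) = 56/3 ≈ 18.666667
Sxx = sum((xi-xbar)^2) = 310/3 ≈ 103.333333
Syy = sum((yi-ybar)^2) = 125/6 ≈ 20.833333
sqrt(Sxx*Syy) ≈ 46.398036
r = Sxy / sqrt(Sxx*Syy) = 18.666667 / 46.398036 ≈ 0.402316

0.4023


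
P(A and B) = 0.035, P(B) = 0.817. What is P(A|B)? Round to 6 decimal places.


P(A|B) = P(A and B) / P(B) = 0.035 / 0.817 = 35/817 ≈ 0.04283966

0.042840


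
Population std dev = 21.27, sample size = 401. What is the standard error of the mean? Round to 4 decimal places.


SE = sigma / sqrt(n)
sqrt(401) ≈ 20.024984
SE = 21.27 / 20.024984 ≈ 1.062173

1.0622


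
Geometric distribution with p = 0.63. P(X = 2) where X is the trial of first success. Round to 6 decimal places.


P = (1-p)^(k-1) * p
(1-p)^(k-1) = 0.37^1 = 0.37
P = 0.37 * 0.63 = 0.2331

0.233100


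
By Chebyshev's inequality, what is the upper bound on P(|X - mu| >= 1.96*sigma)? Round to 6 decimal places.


P <= 1/k^2
k^2 = 1.96^2 = 3.8416
1/k^2 = 1 / 3.8416 = 625/2401 ≈ 0.26030820

0.260308


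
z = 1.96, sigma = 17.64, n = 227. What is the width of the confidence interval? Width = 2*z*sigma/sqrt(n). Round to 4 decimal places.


width = 2*z*sigma/sqrt(n)
2*z*sigma = 2 * 1.96 * 17.64 = 69.1488
sqrt(227) ≈ 15.066519
width = 69.1488 / 15.066519 ≈ 4.589567

4.5896


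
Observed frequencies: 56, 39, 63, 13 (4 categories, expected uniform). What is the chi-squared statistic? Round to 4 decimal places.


chi2 = sum((O-E)^2/E), E = total/4
total = 171, E = 171/4 = 42.75
(56 - 42.75)^2 / 42.75 = 175.5625 / 42.75 = 2809/684 ≈ 4.106725
(39 - 42.75)^2 / 42.75 = 14.0625 / 42.75 = 25/76 ≈ 0.328947
(63 - 42.75)^2 / 42.75 = 410.0625 / 42.75 = 729/76 ≈ 9.592105
(13 - 42.75)^2 / 42.75 = 885.0625 / 42.75 = 14161/684 ≈ 20.703216
chi2 = 5939/171 ≈ 34.730994

34.7310


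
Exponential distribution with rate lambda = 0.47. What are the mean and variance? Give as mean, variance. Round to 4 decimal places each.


mean = 1/lam, var = 1/lam^2
mean = 1 / 0.47 = 100/47 ≈ 2.127660
lam^2 = 0.47^2 = 0.2209
var = 1 / 0.2209 = 10000/2209 ≈ 4.526935

2.1277, 4.5269


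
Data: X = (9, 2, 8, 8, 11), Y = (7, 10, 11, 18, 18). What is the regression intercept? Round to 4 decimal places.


a = ybar - b*xbar, where b = sum((xi-xbar)(yi-ybar)) / sum((xi-xbar)^2)
n = 5, xbar = 38/5 = 7.6, ybar = 64/5 = 12.8
Sxy = sum((xi-xbar)(yi-ybar)) = 26.6
Sxx = sum((xi-xbar)^2) = 45.2
b = Sxy / Sxx = 133/226 ≈ 0.588496
a = 12.8 - 0.588496 * 7.6 = 941/113 ≈ 8.327434

8.3274


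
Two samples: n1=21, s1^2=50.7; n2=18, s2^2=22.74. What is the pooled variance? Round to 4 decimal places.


sp^2 = ((n1-1)*s1^2 + (n2-1)*s2^2)/(n1+n2-2)
(n1-1)*s1^2 = 20 * 50.7 = 1014
(n2-1)*s2^2 = 17 * 22.74 = 386.58
numerator = 1014 + 386.58 = 1400.58
n1+n2-2 = 37
sp^2 = 1400.58 / 37 = 70029/1850 ≈ 37.853514

37.8535


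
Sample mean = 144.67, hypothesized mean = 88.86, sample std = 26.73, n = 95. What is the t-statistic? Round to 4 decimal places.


t = (xbar - mu0) / (s/sqrt(n))
xbar - mu0 = 144.67 - 88.86 = 55.81
sqrt(95) ≈ 9.74679434
s/sqrt(n) = 26.73 / 9.74679434 ≈ 2.74244014
t = 55.81 / 2.74244014 ≈ 20.350490

20.3505


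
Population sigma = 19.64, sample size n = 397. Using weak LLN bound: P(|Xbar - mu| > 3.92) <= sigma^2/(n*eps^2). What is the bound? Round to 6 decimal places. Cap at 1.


bound = min(1, sigma^2/(n*eps^2))
sigma^2 = 19.64^2 = 385.7296
n*eps^2 = 397 * 3.92^2 = 397 * 15.3664 = 6100.4608
sigma^2/(n*eps^2) = 385.7296 / 6100.4608 ≈ 0.06322958

0.063230


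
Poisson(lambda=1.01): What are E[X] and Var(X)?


E[X] = Var(X) = lambda = 1.01

1.01, 1.01


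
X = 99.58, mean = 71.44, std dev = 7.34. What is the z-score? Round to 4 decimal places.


z = (X - mu) / sigma
X - mu = 99.58 - 71.44 = 28.14
z = 28.14 / 7.34 = 1407/367 ≈ 3.833787

3.8338


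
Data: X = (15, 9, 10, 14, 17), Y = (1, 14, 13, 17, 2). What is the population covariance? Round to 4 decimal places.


Cov = (1/n)*sum((xi-xbar)(yi-ybar))
n = 5, xbar = 65/5 = 13, ybar = 47/5 = 9.4
sum((xi-xbar)(yi-ybar)) = -68
Cov = -68 / 5 = -13.6

-13.6000


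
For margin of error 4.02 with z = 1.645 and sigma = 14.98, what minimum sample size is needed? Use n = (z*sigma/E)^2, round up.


z*sigma/E = 1.645 * 14.98 / 4.02 ≈ 6.129876
(z*sigma/E)^2 ≈ 37.575375
round up: n = 38

38


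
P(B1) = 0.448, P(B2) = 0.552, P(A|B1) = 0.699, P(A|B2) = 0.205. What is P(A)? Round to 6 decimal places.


P(A) = P(A|B1)*P(B1) + P(A|B2)*P(B2)
P(A|B1)*P(B1) = 0.699 * 0.448 = 0.313152
P(A|B2)*P(B2) = 0.205 * 0.552 = 0.11316
P(A) = 0.313152 + 0.11316 = 0.426312

0.426312


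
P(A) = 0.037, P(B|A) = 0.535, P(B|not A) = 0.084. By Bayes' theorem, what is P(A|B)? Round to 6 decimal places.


P(A|B) = P(B|A)*P(A) / P(B), P(B) = P(B|A)*P(A) + P(B|not A)*P(not A)
P(B|A)*P(A) = 0.535 * 0.037 = 0.019795
P(B|not A)*P(not A) = 0.084 * 0.963 = 0.080892
P(B) = 0.019795 + 0.080892 = 0.100687
P(A|B) = 0.019795 / 0.100687 = 185/941 ≈ 0.19659936

0.196599


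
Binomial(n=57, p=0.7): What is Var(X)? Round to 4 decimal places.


Var = n*p*(1-p) = 57 * 0.7 * 0.3 = 11.97

11.9700


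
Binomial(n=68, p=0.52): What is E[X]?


E[X] = n*p = 68 * 0.52 = 35.36

35.36


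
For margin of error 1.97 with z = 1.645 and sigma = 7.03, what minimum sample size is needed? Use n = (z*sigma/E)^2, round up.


z*sigma/E = 1.645 * 7.03 / 1.97 ≈ 5.870228
(z*sigma/E)^2 ≈ 34.459582
round up: n = 35

35


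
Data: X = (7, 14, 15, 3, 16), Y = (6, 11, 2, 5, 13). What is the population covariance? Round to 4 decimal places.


Cov = (1/n)*sum((xi-xbar)(yi-ybar))
n = 5, xbar = 55/5 = 11, ybar = 37/5 = 7.4
sum((xi-xbar)(yi-ybar)) = 42
Cov = 42 / 5 = 8.4

8.4000


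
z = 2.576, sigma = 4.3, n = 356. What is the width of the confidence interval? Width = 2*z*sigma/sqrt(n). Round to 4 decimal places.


width = 2*z*sigma/sqrt(n)
2*z*sigma = 2 * 2.576 * 4.3 = 22.1536
sqrt(356) ≈ 18.867962
width = 22.1536 / 18.867962 ≈ 1.174138

1.1741


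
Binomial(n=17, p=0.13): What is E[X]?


E[X] = n*p = 17 * 0.13 = 2.21

2.21


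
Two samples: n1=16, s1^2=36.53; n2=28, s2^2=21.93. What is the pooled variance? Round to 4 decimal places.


sp^2 = ((n1-1)*s1^2 + (n2-1)*s2^2)/(n1+n2-2)
(n1-1)*s1^2 = 15 * 36.53 = 547.95
(n2-1)*s2^2 = 27 * 21.93 = 592.11
numerator = 547.95 + 592.11 = 1140.06
n1+n2-2 = 42
sp^2 = 1140.06 / 42 = 19001/700 ≈ 27.144286

27.1443


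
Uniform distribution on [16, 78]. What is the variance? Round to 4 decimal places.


Var = (b-a)^2 / 12
(b-a)^2 = (78 - 16)^2 = 3844
Var = 3844/12 ≈ 320.333333

320.3333


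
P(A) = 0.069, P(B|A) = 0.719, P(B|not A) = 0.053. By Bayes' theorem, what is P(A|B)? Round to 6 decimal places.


P(A|B) = P(B|A)*P(A) / P(B), P(B) = P(B|A)*P(A) + P(B|not A)*P(not A)
P(B|A)*P(A) = 0.719 * 0.069 = 0.049611
P(B|not A)*P(not A) = 0.053 * 0.931 = 0.049343
P(B) = 0.049611 + 0.049343 = 0.098954
P(A|B) = 0.049611 / 0.098954 ≈ 0.50135416

0.501354


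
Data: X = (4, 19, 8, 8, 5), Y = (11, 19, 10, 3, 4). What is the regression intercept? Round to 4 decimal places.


a = ybar - b*xbar, where b = sum((xi-xbar)(yi-ybar)) / sum((xi-xbar)^2)
n = 5, xbar = 44/5 = 8.8, ybar = 47/5 = 9.4
Sxy = sum((xi-xbar)(yi-ybar)) = 115.4
Sxx = sum((xi-xbar)^2) = 142.8
b = Sxy / Sxx = 577/714 ≈ 0.808123
a = 9.4 - 0.808123 * 8.8 = 817/357 ≈ 2.288515

2.2885


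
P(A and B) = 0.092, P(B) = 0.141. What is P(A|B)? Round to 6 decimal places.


P(A|B) = P(A and B) / P(B) = 0.092 / 0.141 = 92/141 ≈ 0.65248227

0.652482


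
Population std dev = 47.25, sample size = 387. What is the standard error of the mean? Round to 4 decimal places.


SE = sigma / sqrt(n)
sqrt(387) ≈ 19.672316
SE = 47.25 / 19.672316 ≈ 2.401852

2.4019


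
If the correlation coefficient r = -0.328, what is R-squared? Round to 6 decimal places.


R^2 = r^2 = (-0.328)^2 = 0.107584

0.107584


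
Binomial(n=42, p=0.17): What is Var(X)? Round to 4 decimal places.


Var = n*p*(1-p) = 42 * 0.17 * 0.83 = 5.9262

5.9262


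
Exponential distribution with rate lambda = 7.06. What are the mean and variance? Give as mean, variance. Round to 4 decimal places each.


mean = 1/lam, var = 1/lam^2
mean = 1 / 7.06 = 50/353 ≈ 0.141643
lam^2 = 7.06^2 = 49.8436
var = 1 / 49.8436 ≈ 0.020063

0.1416, 0.0201


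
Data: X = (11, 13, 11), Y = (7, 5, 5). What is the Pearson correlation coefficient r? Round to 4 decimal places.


r = sum((xi-xbar)(yi-ybar)) / sqrt(sum((xi-xbar)^2) * sum((yi-ybar)^2))
n = 3, xbar = 35/3 ≈ 11.666667, ybar = 17/3 ≈ 5.666667
Sxy = sum((xi-xbar)(yi-ybar)) = -4/3 ≈ -1.333333
Sxx = sum((xi-xbar)^2) = 8/3 ≈ 2.666667
Syy = sum((yi-ybar)^2) = 8/3 ≈ 2.666667
sqrt(Sxx*Syy) = 8/3 ≈ 2.666667
r = Sxy / sqrt(Sxx*Syy) = -1.333333 / 2.666667 = -0.5

-0.5000


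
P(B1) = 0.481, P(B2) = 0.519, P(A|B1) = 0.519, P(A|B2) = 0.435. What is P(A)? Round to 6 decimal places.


P(A) = P(A|B1)*P(B1) + P(A|B2)*P(B2)
P(A|B1)*P(B1) = 0.519 * 0.481 = 0.249639
P(A|B2)*P(B2) = 0.435 * 0.519 = 0.225765
P(A) = 0.249639 + 0.225765 = 0.475404

0.475404


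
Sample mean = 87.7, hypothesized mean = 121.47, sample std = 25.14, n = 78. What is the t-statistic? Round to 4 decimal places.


t = (xbar - mu0) / (s/sqrt(n))
xbar - mu0 = 87.7 - 121.47 = -33.77
sqrt(78) ≈ 8.83176087
s/sqrt(n) = 25.14 / 8.83176087 ≈ 2.84654446
t = -33.77 / 2.84654446 ≈ -11.863507

-11.8635


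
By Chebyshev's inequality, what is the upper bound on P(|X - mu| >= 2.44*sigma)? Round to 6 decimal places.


P <= 1/k^2
k^2 = 2.44^2 = 5.9536
1/k^2 = 1 / 5.9536 = 625/3721 ≈ 0.16796560

0.167966


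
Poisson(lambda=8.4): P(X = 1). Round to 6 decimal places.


P = e^(-lam) * lam^k / k!
e^(-8.4) ≈ 0.0002248673
lam^k = 8.4^1 = 8.4
k! = 1! = 1
P = 0.0002248673 * 8.4 / 1 ≈ 0.001889

0.001889


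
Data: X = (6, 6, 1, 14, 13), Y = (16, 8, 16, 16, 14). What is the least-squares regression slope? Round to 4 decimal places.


b = sum((xi-xbar)(yi-ybar)) / sum((xi-xbar)^2)
n = 5, xbar = 40/5 = 8, ybar = 70/5 = 14
Sxy = sum((xi-xbar)(yi-ybar)) = 6
Sxx = sum((xi-xbar)^2) = 118
b = Sxy / Sxx = 3/59 ≈ 0.050847

0.0508


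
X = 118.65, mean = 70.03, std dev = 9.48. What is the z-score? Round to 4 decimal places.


z = (X - mu) / sigma
X - mu = 118.65 - 70.03 = 48.62
z = 48.62 / 9.48 = 2431/474 ≈ 5.128692

5.1287


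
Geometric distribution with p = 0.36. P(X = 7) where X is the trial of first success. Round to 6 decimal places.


P = (1-p)^(k-1) * p
(1-p)^(k-1) = 0.64^6 ≈ 0.06871948
P = 0.06871948 * 0.36 ≈ 0.02473901

0.024739


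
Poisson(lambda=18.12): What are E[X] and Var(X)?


E[X] = Var(X) = lambda = 18.12

18.12, 18.12


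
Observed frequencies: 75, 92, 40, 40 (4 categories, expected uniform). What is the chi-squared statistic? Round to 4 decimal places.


chi2 = sum((O-E)^2/E), E = total/4
total = 247, E = 247/4 = 61.75
(75 - 61.75)^2 / 61.75 = 175.5625 / 61.75 = 2809/988 ≈ 2.843117
(92 - 61.75)^2 / 61.75 = 915.0625 / 61.75 = 14641/988 ≈ 14.818826
(40 - 61.75)^2 / 61.75 = 473.0625 / 61.75 = 7569/988 ≈ 7.660931
(40 - 61.75)^2 / 61.75 = 473.0625 / 61.75 = 7569/988 ≈ 7.660931
chi2 = 8147/247 ≈ 32.983806

32.9838


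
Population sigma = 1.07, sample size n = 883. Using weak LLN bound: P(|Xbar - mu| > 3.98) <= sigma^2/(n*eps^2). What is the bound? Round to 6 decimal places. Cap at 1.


bound = min(1, sigma^2/(n*eps^2))
sigma^2 = 1.07^2 = 1.1449
n*eps^2 = 883 * 3.98^2 = 883 * 15.8404 = 13987.0732
sigma^2/(n*eps^2) = 1.1449 / 13987.0732 ≈ 0.00008185

0.000082


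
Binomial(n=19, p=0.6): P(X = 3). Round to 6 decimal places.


P = C(n,k) * p^k * (1-p)^(n-k)
C(19,3) = 969
p^k = 0.6^3 = 0.216
(1-p)^(n-k) = 0.4^16 ≈ 0.0000004294967
P = 969 * 0.216 * 0.0000004294967 ≈ 0.000090

0.000090


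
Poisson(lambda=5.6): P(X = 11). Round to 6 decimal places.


P = e^(-lam) * lam^k / k!
e^(-5.6) ≈ 0.003697864
lam^k = 5.6^11 ≈ 169851073.893824
k! = 11! = 39916800
P = 0.003697864 * 169851073.893824 / 39916800 ≈ 0.015735

0.015735


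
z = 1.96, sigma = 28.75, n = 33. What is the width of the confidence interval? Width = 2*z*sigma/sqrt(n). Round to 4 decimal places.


width = 2*z*sigma/sqrt(n)
2*z*sigma = 2 * 1.96 * 28.75 = 112.7
sqrt(33) ≈ 5.744563
width = 112.7 / 5.744563 ≈ 19.618552

19.6186


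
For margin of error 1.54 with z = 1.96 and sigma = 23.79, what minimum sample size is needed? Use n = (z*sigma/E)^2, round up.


z*sigma/E = 1.96 * 23.79 / 1.54 = 16653/550 ≈ 30.278182
(z*sigma/E)^2 ≈ 916.768294
round up: n = 917

917


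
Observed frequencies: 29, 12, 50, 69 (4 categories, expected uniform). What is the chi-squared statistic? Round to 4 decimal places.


chi2 = sum((O-E)^2/E), E = total/4
total = 160, E = 160/4 = 40
(29 - 40)^2 / 40 = 121 / 40 = 3.025
(12 - 40)^2 / 40 = 784 / 40 = 19.6
(50 - 40)^2 / 40 = 100 / 40 = 2.5
(69 - 40)^2 / 40 = 841 / 40 = 21.025
chi2 = 46.15

46.1500


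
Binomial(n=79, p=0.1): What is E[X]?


E[X] = n*p = 79 * 0.1 = 7.9

7.9


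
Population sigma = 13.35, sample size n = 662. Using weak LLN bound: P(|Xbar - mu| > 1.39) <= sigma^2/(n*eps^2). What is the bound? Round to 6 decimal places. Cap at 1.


bound = min(1, sigma^2/(n*eps^2))
sigma^2 = 13.35^2 = 178.2225
n*eps^2 = 662 * 1.39^2 = 662 * 1.9321 = 1279.0502
sigma^2/(n*eps^2) = 178.2225 / 1279.0502 ≈ 0.13933972

0.139340


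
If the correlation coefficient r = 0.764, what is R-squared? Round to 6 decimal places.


R^2 = r^2 = (0.764)^2 = 0.583696

0.583696


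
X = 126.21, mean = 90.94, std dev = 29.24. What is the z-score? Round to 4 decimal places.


z = (X - mu) / sigma
X - mu = 126.21 - 90.94 = 35.27
z = 35.27 / 29.24 = 3527/2924 ≈ 1.206224

1.2062


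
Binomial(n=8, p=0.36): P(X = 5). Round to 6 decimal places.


P = C(n,k) * p^k * (1-p)^(n-k)
C(8,5) = 56
p^k = 0.36^5 ≈ 0.006046618
(1-p)^(n-k) = 0.64^3 = 0.262144
P = 56 * 0.006046618 * 0.262144 ≈ 0.088765

0.088765


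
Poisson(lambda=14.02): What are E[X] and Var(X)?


E[X] = Var(X) = lambda = 14.02

14.02, 14.02


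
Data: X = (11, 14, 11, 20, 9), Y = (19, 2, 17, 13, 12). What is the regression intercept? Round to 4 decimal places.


a = ybar - b*xbar, where b = sum((xi-xbar)(yi-ybar)) / sum((xi-xbar)^2)
n = 5, xbar = 65/5 = 13, ybar = 63/5 = 12.6
Sxy = sum((xi-xbar)(yi-ybar)) = -27
Sxx = sum((xi-xbar)^2) = 74
b = Sxy / Sxx = -27/74 ≈ -0.364865
a = 12.6 - (-0.364865) * 13 = 6417/370 ≈ 17.343243

17.3432


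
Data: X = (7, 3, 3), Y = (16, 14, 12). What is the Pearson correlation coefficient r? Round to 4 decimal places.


r = sum((xi-xbar)(yi-ybar)) / sqrt(sum((xi-xbar)^2) * sum((yi-ybar)^2))
n = 3, xbar = 13/3 ≈ 4.333333, ybar = 42/3 = 14
Sxy = sum((xi-xbar)(yi-ybar)) = 8
Sxx = sum((xi-xbar)^2) = 32/3 ≈ 10.666667
Syy = sum((yi-ybar)^2) = 8
sqrt(Sxx*Syy) ≈ 9.237604
r = Sxy / sqrt(Sxx*Syy) = 8 / 9.237604 ≈ 0.866025

0.8660


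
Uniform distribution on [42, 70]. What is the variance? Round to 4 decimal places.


Var = (b-a)^2 / 12
(b-a)^2 = (70 - 42)^2 = 784
Var = 784/12 ≈ 65.333333

65.3333


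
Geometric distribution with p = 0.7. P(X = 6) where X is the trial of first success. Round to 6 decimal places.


P = (1-p)^(k-1) * p
(1-p)^(k-1) = 0.3^5 = 0.00243
P = 0.00243 * 0.7 = 0.001701

0.001701


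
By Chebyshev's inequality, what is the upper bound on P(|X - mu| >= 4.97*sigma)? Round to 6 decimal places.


P <= 1/k^2
k^2 = 4.97^2 = 24.7009
1/k^2 = 1 / 24.7009 ≈ 0.04048435

0.040484


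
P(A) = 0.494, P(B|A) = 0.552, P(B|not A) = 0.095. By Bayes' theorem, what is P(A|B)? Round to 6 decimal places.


P(A|B) = P(B|A)*P(A) / P(B), P(B) = P(B|A)*P(A) + P(B|not A)*P(not A)
P(B|A)*P(A) = 0.552 * 0.494 = 0.272688
P(B|not A)*P(not A) = 0.095 * 0.506 = 0.04807
P(B) = 0.272688 + 0.04807 = 0.320758
P(A|B) = 0.272688 / 0.320758 = 312/367 ≈ 0.85013624

0.850136


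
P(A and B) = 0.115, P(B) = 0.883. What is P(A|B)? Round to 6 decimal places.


P(A|B) = P(A and B) / P(B) = 0.115 / 0.883 = 115/883 ≈ 0.13023783

0.130238


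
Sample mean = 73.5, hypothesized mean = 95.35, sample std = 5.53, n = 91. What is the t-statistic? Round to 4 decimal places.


t = (xbar - mu0) / (s/sqrt(n))
xbar - mu0 = 73.5 - 95.35 = -21.85
sqrt(91) ≈ 9.53939201
s/sqrt(n) = 5.53 / 9.53939201 ≈ 0.57970151
t = -21.85 / 0.57970151 ≈ -37.691811

-37.6918


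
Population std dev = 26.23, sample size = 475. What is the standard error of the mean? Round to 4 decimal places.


SE = sigma / sqrt(n)
sqrt(475) ≈ 21.794495
SE = 26.23 / 21.794495 ≈ 1.203515

1.2035


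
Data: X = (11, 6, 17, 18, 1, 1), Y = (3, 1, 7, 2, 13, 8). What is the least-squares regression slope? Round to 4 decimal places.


b = sum((xi-xbar)(yi-ybar)) / sum((xi-xbar)^2)
n = 6, xbar = 54/6 = 9, ybar = 34/6 = 17/3 ≈ 5.666667
Sxy = sum((xi-xbar)(yi-ybar)) = -91
Sxx = sum((xi-xbar)^2) = 286
b = Sxy / Sxx = -7/22 ≈ -0.318182

-0.3182


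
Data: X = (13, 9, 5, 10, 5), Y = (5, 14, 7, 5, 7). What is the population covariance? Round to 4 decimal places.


Cov = (1/n)*sum((xi-xbar)(yi-ybar))
n = 5, xbar = 42/5 = 8.4, ybar = 38/5 = 7.6
sum((xi-xbar)(yi-ybar)) = -8.2
Cov = -8.2 / 5 = -1.64

-1.6400


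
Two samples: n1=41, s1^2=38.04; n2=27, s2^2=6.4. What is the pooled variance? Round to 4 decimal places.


sp^2 = ((n1-1)*s1^2 + (n2-1)*s2^2)/(n1+n2-2)
(n1-1)*s1^2 = 40 * 38.04 = 1521.6
(n2-1)*s2^2 = 26 * 6.4 = 166.4
numerator = 1521.6 + 166.4 = 1688
n1+n2-2 = 66
sp^2 = 1688 / 66 = 844/33 ≈ 25.575758

25.5758


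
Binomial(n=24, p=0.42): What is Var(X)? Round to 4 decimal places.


Var = n*p*(1-p) = 24 * 0.42 * 0.58 = 5.8464

5.8464


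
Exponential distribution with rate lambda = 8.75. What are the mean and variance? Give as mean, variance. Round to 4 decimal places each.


mean = 1/lam, var = 1/lam^2
mean = 1 / 8.75 = 4/35 ≈ 0.114286
lam^2 = 8.75^2 = 76.5625
var = 1 / 76.5625 = 16/1225 ≈ 0.013061

0.1143, 0.0131


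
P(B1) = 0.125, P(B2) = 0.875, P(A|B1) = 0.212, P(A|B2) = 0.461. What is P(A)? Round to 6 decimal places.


P(A) = P(A|B1)*P(B1) + P(A|B2)*P(B2)
P(A|B1)*P(B1) = 0.212 * 0.125 = 0.0265
P(A|B2)*P(B2) = 0.461 * 0.875 = 0.403375
P(A) = 0.0265 + 0.403375 = 0.429875

0.429875


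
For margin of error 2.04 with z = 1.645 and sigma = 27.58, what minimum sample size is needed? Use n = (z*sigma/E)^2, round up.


z*sigma/E = 1.645 * 27.58 / 2.04 ≈ 22.239755
(z*sigma/E)^2 ≈ 494.606698
round up: n = 495

495


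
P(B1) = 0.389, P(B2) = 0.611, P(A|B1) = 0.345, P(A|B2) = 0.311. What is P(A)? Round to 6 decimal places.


P(A) = P(A|B1)*P(B1) + P(A|B2)*P(B2)
P(A|B1)*P(B1) = 0.345 * 0.389 = 0.134205
P(A|B2)*P(B2) = 0.311 * 0.611 = 0.190021
P(A) = 0.134205 + 0.190021 = 0.324226

0.324226


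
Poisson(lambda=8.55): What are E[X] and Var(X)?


E[X] = Var(X) = lambda = 8.55

8.55, 8.55


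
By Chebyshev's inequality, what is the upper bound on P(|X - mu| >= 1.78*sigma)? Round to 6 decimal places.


P <= 1/k^2
k^2 = 1.78^2 = 3.1684
1/k^2 = 1 / 3.1684 = 2500/7921 ≈ 0.31561672

0.315617


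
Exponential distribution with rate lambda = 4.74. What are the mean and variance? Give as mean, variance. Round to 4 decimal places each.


mean = 1/lam, var = 1/lam^2
mean = 1 / 4.74 = 50/237 ≈ 0.210970
lam^2 = 4.74^2 = 22.4676
var = 1 / 22.4676 ≈ 0.044509

0.2110, 0.0445


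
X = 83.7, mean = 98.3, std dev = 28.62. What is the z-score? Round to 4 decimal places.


z = (X - mu) / sigma
X - mu = 83.7 - 98.3 = -14.6
z = -14.6 / 28.62 = -730/1431 ≈ -0.510133

-0.5101


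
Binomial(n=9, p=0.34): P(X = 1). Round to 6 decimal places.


P = C(n,k) * p^k * (1-p)^(n-k)
C(9,1) = 9
p^k = 0.34^1 = 0.34
(1-p)^(n-k) = 0.66^8 ≈ 0.03600406
P = 9 * 0.34 * 0.03600406 ≈ 0.110172

0.110172


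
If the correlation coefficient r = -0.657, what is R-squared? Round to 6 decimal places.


R^2 = r^2 = (-0.657)^2 = 0.431649

0.431649


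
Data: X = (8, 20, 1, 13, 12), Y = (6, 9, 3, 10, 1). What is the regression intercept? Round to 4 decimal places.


a = ybar - b*xbar, where b = sum((xi-xbar)(yi-ybar)) / sum((xi-xbar)^2)
n = 5, xbar = 54/5 = 10.8, ybar = 29/5 = 5.8
Sxy = sum((xi-xbar)(yi-ybar)) = 59.8
Sxx = sum((xi-xbar)^2) = 194.8
b = Sxy / Sxx = 299/974 ≈ 0.306982
a = 5.8 - 0.306982 * 10.8 = 1210/487 ≈ 2.484600

2.4846


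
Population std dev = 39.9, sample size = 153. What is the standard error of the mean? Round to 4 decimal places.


SE = sigma / sqrt(n)
sqrt(153) ≈ 12.369317
SE = 39.9 / 12.369317 ≈ 3.225724

3.2257


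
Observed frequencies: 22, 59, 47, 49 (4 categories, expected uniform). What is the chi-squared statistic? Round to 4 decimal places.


chi2 = sum((O-E)^2/E), E = total/4
total = 177, E = 177/4 = 44.25
(22 - 44.25)^2 / 44.25 = 495.0625 / 44.25 = 7921/708 ≈ 11.187853
(59 - 44.25)^2 / 44.25 = 217.5625 / 44.25 = 59/12 ≈ 4.916667
(47 - 44.25)^2 / 44.25 = 7.5625 / 44.25 = 121/708 ≈ 0.170904
(49 - 44.25)^2 / 44.25 = 22.5625 / 44.25 = 361/708 ≈ 0.509887
chi2 = 2971/177 ≈ 16.785311

16.7853


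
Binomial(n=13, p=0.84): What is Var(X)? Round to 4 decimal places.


Var = n*p*(1-p) = 13 * 0.84 * 0.16 = 1.7472

1.7472


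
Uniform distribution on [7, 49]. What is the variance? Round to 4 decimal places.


Var = (b-a)^2 / 12
(b-a)^2 = (49 - 7)^2 = 1764
Var = 1764/12 = 147

147.0000


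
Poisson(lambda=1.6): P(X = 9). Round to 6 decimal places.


P = e^(-lam) * lam^k / k!
e^(-1.6) ≈ 0.2018965
lam^k = 1.6^9 ≈ 68.719477
k! = 9! = 362880
P = 0.2018965 * 68.719477 / 362880 ≈ 0.000038

0.000038


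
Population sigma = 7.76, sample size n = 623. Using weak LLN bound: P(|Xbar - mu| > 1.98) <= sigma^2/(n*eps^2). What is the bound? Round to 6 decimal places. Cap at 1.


bound = min(1, sigma^2/(n*eps^2))
sigma^2 = 7.76^2 = 60.2176
n*eps^2 = 623 * 1.98^2 = 623 * 3.9204 = 2442.4092
sigma^2/(n*eps^2) = 60.2176 / 2442.4092 ≈ 0.02465500

0.024655


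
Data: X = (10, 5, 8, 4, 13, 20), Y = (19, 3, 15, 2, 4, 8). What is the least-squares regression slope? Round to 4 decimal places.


b = sum((xi-xbar)(yi-ybar)) / sum((xi-xbar)^2)
n = 6, xbar = 60/6 = 10, ybar = 51/6 = 8.5
Sxy = sum((xi-xbar)(yi-ybar)) = 35
Sxx = sum((xi-xbar)^2) = 174
b = Sxy / Sxx = 35/174 ≈ 0.201149

0.2011


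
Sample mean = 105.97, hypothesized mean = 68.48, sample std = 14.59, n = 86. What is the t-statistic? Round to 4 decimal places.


t = (xbar - mu0) / (s/sqrt(n))
xbar - mu0 = 105.97 - 68.48 = 37.49
sqrt(86) ≈ 9.27361850
s/sqrt(n) = 14.59 / 9.27361850 ≈ 1.57328016
t = 37.49 / 1.57328016 ≈ 23.829195

23.8292


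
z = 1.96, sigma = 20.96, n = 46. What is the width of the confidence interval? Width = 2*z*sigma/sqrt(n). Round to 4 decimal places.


width = 2*z*sigma/sqrt(n)
2*z*sigma = 2 * 1.96 * 20.96 = 82.1632
sqrt(46) ≈ 6.782330
width = 82.1632 / 6.782330 ≈ 12.114303

12.1143


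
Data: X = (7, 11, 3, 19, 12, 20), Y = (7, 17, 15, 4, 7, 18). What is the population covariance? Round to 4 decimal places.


Cov = (1/n)*sum((xi-xbar)(yi-ybar))
n = 6, xbar = 72/6 = 12, ybar = 68/6 = 34/3 ≈ 11.333333
sum((xi-xbar)(yi-ybar)) = -15
Cov = -15 / 6 = -2.5

-2.5000


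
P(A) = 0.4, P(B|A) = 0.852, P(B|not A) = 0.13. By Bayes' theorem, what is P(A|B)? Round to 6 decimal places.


P(A|B) = P(B|A)*P(A) / P(B), P(B) = P(B|A)*P(A) + P(B|not A)*P(not A)
P(B|A)*P(A) = 0.852 * 0.4 = 0.3408
P(B|not A)*P(not A) = 0.13 * 0.6 = 0.078
P(B) = 0.3408 + 0.078 = 0.4188
P(A|B) = 0.3408 / 0.4188 = 284/349 ≈ 0.81375358

0.813754


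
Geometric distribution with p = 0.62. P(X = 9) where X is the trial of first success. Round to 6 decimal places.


P = (1-p)^(k-1) * p
(1-p)^(k-1) = 0.38^8 ≈ 0.0004347792
P = 0.0004347792 * 0.62 ≈ 0.0002695631

0.000270


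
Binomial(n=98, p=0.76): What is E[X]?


E[X] = n*p = 98 * 0.76 = 74.48

74.48


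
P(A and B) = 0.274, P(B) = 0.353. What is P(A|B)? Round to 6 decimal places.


P(A|B) = P(A and B) / P(B) = 0.274 / 0.353 = 274/353 ≈ 0.77620397

0.776204


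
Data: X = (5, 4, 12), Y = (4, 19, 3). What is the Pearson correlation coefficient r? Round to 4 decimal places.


r = sum((xi-xbar)(yi-ybar)) / sqrt(sum((xi-xbar)^2) * sum((yi-ybar)^2))
n = 3, xbar = 21/3 = 7, ybar = 26/3 ≈ 8.666667
Sxy = sum((xi-xbar)(yi-ybar)) = -50
Sxx = sum((xi-xbar)^2) = 38
Syy = sum((yi-ybar)^2) = 482/3 ≈ 160.666667
sqrt(Sxx*Syy) ≈ 78.136632
r = Sxy / sqrt(Sxx*Syy) = -50 / 78.136632 ≈ -0.639905

-0.6399


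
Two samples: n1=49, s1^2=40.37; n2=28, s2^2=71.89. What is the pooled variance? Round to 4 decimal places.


sp^2 = ((n1-1)*s1^2 + (n2-1)*s2^2)/(n1+n2-2)
(n1-1)*s1^2 = 48 * 40.37 = 1937.76
(n2-1)*s2^2 = 27 * 71.89 = 1941.03
numerator = 1937.76 + 1941.03 = 3878.79
n1+n2-2 = 75
sp^2 = 3878.79 / 75 = 51.7172

51.7172


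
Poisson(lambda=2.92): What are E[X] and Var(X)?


E[X] = Var(X) = lambda = 2.92

2.92, 2.92


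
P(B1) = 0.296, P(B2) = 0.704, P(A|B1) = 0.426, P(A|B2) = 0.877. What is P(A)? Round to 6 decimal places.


P(A) = P(A|B1)*P(B1) + P(A|B2)*P(B2)
P(A|B1)*P(B1) = 0.426 * 0.296 = 0.126096
P(A|B2)*P(B2) = 0.877 * 0.704 = 0.617408
P(A) = 0.126096 + 0.617408 = 0.743504

0.743504


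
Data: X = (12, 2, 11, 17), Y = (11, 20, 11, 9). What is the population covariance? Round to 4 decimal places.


Cov = (1/n)*sum((xi-xbar)(yi-ybar))
n = 4, xbar = 42/4 = 10.5, ybar = 51/4 = 12.75
sum((xi-xbar)(yi-ybar)) = -89.5
Cov = -89.5 / 4 = -22.375

-22.3750


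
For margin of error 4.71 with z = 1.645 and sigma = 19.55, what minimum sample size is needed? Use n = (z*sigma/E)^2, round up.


z*sigma/E = 1.645 * 19.55 / 4.71 ≈ 6.827972
(z*sigma/E)^2 ≈ 46.621207
round up: n = 47

47


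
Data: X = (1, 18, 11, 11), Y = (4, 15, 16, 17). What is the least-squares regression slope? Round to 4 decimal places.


b = sum((xi-xbar)(yi-ybar)) / sum((xi-xbar)^2)
n = 4, xbar = 41/4 = 10.25, ybar = 52/4 = 13
Sxy = sum((xi-xbar)(yi-ybar)) = 104
Sxx = sum((xi-xbar)^2) = 146.75
b = Sxy / Sxx = 416/587 ≈ 0.708688

0.7087


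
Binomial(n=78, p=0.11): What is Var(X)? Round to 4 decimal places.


Var = n*p*(1-p) = 78 * 0.11 * 0.89 = 7.6362

7.6362


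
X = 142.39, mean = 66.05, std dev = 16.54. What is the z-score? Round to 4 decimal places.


z = (X - mu) / sigma
X - mu = 142.39 - 66.05 = 76.34
z = 76.34 / 16.54 = 3817/827 ≈ 4.615478

4.6155


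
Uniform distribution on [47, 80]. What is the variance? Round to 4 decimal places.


Var = (b-a)^2 / 12
(b-a)^2 = (80 - 47)^2 = 1089
Var = 1089/12 = 90.75

90.7500


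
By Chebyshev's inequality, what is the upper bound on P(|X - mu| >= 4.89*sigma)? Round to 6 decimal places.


P <= 1/k^2
k^2 = 4.89^2 = 23.9121
1/k^2 = 1 / 23.9121 ≈ 0.04181983

0.041820


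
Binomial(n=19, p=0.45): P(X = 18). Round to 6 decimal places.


P = C(n,k) * p^k * (1-p)^(n-k)
C(19,18) = 19
p^k = 0.45^18 ≈ 0.0000005725656
(1-p)^(n-k) = 0.55^1 = 0.55
P = 19 * 0.0000005725656 * 0.55 ≈ 0.000006

0.000006


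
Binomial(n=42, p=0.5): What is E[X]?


E[X] = n*p = 42 * 0.5 = 21

21


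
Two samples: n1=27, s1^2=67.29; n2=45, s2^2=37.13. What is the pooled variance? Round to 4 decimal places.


sp^2 = ((n1-1)*s1^2 + (n2-1)*s2^2)/(n1+n2-2)
(n1-1)*s1^2 = 26 * 67.29 = 1749.54
(n2-1)*s2^2 = 44 * 37.13 = 1633.72
numerator = 1749.54 + 1633.72 = 3383.26
n1+n2-2 = 70
sp^2 = 3383.26 / 70 = 169163/3500 ≈ 48.332286

48.3323


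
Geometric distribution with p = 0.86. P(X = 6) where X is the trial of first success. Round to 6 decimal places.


P = (1-p)^(k-1) * p
(1-p)^(k-1) = 0.14^5 = 0.0000537824
P = 0.0000537824 * 0.86 ≈ 0.00004625286

0.000046


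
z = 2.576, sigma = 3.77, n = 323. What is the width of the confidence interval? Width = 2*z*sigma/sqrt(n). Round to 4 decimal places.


width = 2*z*sigma/sqrt(n)
2*z*sigma = 2 * 2.576 * 3.77 = 19.42304
sqrt(323) ≈ 17.972201
width = 19.42304 / 17.972201 ≈ 1.080727

1.0807


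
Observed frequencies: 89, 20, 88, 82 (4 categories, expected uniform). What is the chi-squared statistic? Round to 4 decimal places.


chi2 = sum((O-E)^2/E), E = total/4
total = 279, E = 279/4 = 69.75
(89 - 69.75)^2 / 69.75 = 370.5625 / 69.75 = 5929/1116 ≈ 5.312724
(20 - 69.75)^2 / 69.75 = 2475.0625 / 69.75 = 39601/1116 ≈ 35.484767
(88 - 69.75)^2 / 69.75 = 333.0625 / 69.75 = 5329/1116 ≈ 4.775090
(82 - 69.75)^2 / 69.75 = 150.0625 / 69.75 = 2401/1116 ≈ 2.151434
chi2 = 13315/279 ≈ 47.724014

47.7240


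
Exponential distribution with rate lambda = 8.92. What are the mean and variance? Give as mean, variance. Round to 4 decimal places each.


mean = 1/lam, var = 1/lam^2
mean = 1 / 8.92 = 25/223 ≈ 0.112108
lam^2 = 8.92^2 = 79.5664
var = 1 / 79.5664 ≈ 0.012568

0.1121, 0.0126


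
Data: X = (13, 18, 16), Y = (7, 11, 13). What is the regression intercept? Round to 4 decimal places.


a = ybar - b*xbar, where b = sum((xi-xbar)(yi-ybar)) / sum((xi-xbar)^2)
n = 3, xbar = 47/3 ≈ 15.666667, ybar = 31/3 ≈ 10.333333
Sxy = sum((xi-xbar)(yi-ybar)) = 34/3 ≈ 11.333333
Sxx = sum((xi-xbar)^2) = 38/3 ≈ 12.666667
b = Sxy / Sxx = 17/19 ≈ 0.894737
a = 10.333333 - 0.894737 * 15.666667 = -70/19 ≈ -3.684211

-3.6842


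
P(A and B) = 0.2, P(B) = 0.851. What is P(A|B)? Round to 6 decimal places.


P(A|B) = P(A and B) / P(B) = 0.2 / 0.851 = 200/851 ≈ 0.23501763

0.235018


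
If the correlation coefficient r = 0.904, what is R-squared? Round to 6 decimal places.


R^2 = r^2 = (0.904)^2 = 0.817216

0.817216


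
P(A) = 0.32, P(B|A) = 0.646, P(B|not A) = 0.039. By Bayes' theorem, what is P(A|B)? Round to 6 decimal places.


P(A|B) = P(B|A)*P(A) / P(B), P(B) = P(B|A)*P(A) + P(B|not A)*P(not A)
P(B|A)*P(A) = 0.646 * 0.32 = 0.20672
P(B|not A)*P(not A) = 0.039 * 0.68 = 0.02652
P(B) = 0.20672 + 0.02652 = 0.23324
P(A|B) = 0.20672 / 0.23324 = 304/343 ≈ 0.88629738

0.886297


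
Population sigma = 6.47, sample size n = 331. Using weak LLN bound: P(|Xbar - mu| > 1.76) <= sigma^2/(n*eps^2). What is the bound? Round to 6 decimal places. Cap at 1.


bound = min(1, sigma^2/(n*eps^2))
sigma^2 = 6.47^2 = 41.8609
n*eps^2 = 331 * 1.76^2 = 331 * 3.0976 = 1025.3056
sigma^2/(n*eps^2) = 41.8609 / 1025.3056 ≈ 0.04082773

0.040828


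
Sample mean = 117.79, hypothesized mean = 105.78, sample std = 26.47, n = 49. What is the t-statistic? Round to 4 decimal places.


t = (xbar - mu0) / (s/sqrt(n))
xbar - mu0 = 117.79 - 105.78 = 12.01
sqrt(49) = 7
s/sqrt(n) = 26.47 / 7 = 2647/700 ≈ 3.78142857
t = 12.01 / 3.78142857 = 8407/2647 ≈ 3.176048

3.1760


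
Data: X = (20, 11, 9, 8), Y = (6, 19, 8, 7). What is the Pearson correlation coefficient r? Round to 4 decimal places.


r = sum((xi-xbar)(yi-ybar)) / sqrt(sum((xi-xbar)^2) * sum((yi-ybar)^2))
n = 4, xbar = 48/4 = 12, ybar = 40/4 = 10
Sxy = sum((xi-xbar)(yi-ybar)) = -23
Sxx = sum((xi-xbar)^2) = 90
Syy = sum((yi-ybar)^2) = 110
sqrt(Sxx*Syy) ≈ 99.498744
r = Sxy / sqrt(Sxx*Syy) = -23 / 99.498744 ≈ -0.231159

-0.2312


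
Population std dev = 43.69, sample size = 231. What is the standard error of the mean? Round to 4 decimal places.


SE = sigma / sqrt(n)
sqrt(231) ≈ 15.198684
SE = 43.69 / 15.198684 ≈ 2.874591

2.8746


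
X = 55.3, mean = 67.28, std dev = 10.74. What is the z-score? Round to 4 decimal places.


z = (X - mu) / sigma
X - mu = 55.3 - 67.28 = -11.98
z = -11.98 / 10.74 = -599/537 ≈ -1.115456

-1.1155


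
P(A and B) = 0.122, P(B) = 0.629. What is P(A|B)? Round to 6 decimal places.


P(A|B) = P(A and B) / P(B) = 0.122 / 0.629 = 122/629 ≈ 0.19395866

0.193959


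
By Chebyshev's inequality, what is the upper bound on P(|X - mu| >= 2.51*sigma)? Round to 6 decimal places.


P <= 1/k^2
k^2 = 2.51^2 = 6.3001
1/k^2 = 1 / 6.3001 ≈ 0.15872764

0.158728


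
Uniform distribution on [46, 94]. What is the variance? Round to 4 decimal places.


Var = (b-a)^2 / 12
(b-a)^2 = (94 - 46)^2 = 2304
Var = 2304/12 = 192

192.0000


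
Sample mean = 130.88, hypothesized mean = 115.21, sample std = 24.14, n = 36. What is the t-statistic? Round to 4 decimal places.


t = (xbar - mu0) / (s/sqrt(n))
xbar - mu0 = 130.88 - 115.21 = 15.67
sqrt(36) = 6
s/sqrt(n) = 24.14 / 6 = 1207/300 ≈ 4.02333333
t = 15.67 / 4.02333333 = 4701/1207 ≈ 3.894780

3.8948
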